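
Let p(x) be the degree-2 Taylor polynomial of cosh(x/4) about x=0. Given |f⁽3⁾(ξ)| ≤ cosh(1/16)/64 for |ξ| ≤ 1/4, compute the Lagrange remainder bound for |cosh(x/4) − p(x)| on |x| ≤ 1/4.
cosh(1/16)/24576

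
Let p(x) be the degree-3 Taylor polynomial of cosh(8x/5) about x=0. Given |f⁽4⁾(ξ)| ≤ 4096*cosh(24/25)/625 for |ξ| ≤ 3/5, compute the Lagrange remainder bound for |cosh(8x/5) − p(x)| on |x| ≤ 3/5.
13824*cosh(24/25)/390625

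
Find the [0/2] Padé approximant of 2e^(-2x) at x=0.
2/(2*x**2 + 2*x + 1)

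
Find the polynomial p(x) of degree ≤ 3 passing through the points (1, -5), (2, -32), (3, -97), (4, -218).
-3*x**3 - x**2 - 3*x + 2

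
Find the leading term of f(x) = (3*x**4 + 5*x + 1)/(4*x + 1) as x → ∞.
3*x**3/4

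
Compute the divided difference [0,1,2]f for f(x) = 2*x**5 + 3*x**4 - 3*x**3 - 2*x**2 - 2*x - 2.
40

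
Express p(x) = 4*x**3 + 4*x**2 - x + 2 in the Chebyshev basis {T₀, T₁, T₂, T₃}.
(4)T₀ + (2)T₁ + (2)T₂ + T₃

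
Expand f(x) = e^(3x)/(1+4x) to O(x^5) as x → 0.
1 - x + 17*x**2/2 - 59*x**3/2 + 971*x**4/8 + O(x**5)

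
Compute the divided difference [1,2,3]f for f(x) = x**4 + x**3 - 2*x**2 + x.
29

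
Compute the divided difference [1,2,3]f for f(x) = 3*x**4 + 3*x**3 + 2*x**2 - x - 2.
95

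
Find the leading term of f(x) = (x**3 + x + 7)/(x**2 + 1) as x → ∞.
x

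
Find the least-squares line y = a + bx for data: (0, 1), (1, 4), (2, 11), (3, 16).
a = 1/5, b = 26/5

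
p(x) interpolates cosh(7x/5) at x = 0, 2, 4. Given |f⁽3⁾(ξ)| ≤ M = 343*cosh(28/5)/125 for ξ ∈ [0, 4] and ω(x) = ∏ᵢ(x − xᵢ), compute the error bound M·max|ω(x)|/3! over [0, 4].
2744*sqrt(3)*cosh(28/5)/3375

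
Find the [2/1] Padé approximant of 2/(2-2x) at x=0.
1/(1 - x)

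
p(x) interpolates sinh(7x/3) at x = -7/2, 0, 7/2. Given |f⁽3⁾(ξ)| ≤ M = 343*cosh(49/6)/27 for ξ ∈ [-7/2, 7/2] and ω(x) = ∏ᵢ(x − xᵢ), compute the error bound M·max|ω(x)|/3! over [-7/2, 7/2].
117649*sqrt(3)*cosh(49/6)/5832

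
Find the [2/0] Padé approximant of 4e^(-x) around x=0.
2*x**2 - 4*x + 4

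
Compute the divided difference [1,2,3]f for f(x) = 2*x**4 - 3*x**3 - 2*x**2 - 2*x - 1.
30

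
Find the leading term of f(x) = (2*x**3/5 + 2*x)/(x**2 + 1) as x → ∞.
2*x/5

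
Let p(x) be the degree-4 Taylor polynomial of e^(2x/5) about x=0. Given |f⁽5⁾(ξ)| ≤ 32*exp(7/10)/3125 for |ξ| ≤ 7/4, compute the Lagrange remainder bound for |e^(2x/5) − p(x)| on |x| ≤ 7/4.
16807*exp(7/10)/12000000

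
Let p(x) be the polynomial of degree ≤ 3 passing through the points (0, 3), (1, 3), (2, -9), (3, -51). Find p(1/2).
27/8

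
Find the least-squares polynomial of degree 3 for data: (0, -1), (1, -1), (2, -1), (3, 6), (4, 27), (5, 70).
-65/63 + (1007/378)x + (-947/252)x² + (131/108)x³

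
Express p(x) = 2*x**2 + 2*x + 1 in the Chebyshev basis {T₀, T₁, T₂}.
(2)T₀ + (2)T₁ + T₂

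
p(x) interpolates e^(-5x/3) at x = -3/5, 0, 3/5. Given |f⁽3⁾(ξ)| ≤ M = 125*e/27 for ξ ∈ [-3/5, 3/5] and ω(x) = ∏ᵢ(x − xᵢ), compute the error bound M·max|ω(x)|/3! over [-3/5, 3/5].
sqrt(3)*e/27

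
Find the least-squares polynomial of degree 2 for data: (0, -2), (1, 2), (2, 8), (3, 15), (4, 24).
-71/35 + (47/14)x + (11/14)x²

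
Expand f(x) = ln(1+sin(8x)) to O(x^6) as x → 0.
8*x - 32*x**2 + 256*x**3/3 - 1024*x**4/3 + 4096*x**5/3 + O(x**6)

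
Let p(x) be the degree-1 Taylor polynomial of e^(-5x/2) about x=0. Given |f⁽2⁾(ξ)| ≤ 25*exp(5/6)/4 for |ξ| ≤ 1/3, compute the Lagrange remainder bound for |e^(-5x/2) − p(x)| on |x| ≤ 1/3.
25*exp(5/6)/72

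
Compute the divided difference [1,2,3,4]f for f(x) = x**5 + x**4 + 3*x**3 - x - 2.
78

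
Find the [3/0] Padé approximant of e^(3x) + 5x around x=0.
9*x**3/2 + 9*x**2/2 + 8*x + 1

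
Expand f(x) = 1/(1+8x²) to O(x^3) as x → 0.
1 - 8*x**2 + O(x**3)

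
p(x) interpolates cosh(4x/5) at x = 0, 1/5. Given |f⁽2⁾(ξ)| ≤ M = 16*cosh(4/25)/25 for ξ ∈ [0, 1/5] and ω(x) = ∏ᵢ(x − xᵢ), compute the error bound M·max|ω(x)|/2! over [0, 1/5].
2*cosh(4/25)/625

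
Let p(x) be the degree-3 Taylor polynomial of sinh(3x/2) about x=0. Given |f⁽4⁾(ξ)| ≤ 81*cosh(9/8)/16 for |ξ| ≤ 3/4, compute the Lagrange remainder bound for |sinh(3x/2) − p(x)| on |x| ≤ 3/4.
2187*cosh(9/8)/32768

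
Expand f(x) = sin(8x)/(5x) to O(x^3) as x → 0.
8/5 - 256*x**2/15 + O(x**3)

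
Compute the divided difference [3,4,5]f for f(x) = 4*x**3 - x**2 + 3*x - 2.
47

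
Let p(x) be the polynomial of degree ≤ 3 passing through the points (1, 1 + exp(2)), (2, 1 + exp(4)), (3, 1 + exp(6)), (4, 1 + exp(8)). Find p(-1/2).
-35*exp(8)/16 - 189*exp(4)/16 + 1 + 105*exp(2)/16 + 135*exp(6)/16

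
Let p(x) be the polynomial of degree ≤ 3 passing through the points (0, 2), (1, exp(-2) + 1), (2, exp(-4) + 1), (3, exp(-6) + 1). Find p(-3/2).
(-189*exp(4) - 35 + 135*exp(2) + 121*exp(6))*exp(-6)/16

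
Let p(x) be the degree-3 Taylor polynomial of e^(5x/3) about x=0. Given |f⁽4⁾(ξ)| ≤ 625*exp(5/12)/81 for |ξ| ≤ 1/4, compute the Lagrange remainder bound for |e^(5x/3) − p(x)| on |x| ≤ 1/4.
625*exp(5/12)/497664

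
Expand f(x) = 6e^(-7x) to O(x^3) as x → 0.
6 - 42*x + 147*x**2 + O(x**3)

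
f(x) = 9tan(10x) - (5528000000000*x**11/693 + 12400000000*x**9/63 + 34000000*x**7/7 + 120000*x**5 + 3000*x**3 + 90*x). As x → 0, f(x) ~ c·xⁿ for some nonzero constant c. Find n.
13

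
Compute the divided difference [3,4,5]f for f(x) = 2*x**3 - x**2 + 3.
23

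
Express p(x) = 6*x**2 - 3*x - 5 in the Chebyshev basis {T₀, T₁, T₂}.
(-2)T₀ + (-3)T₁ + (3)T₂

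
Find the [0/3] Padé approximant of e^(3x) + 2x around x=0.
1/(-169*x**3/2 + 41*x**2/2 - 5*x + 1)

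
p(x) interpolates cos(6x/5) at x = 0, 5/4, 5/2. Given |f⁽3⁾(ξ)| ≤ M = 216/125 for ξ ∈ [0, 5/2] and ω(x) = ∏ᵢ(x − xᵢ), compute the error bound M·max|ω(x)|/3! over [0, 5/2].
sqrt(3)/8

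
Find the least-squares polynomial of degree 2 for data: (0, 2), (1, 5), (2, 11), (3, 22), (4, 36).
72/35 + (11/14)x + (27/14)x²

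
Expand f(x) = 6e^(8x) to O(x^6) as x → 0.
6 + 48*x + 192*x**2 + 512*x**3 + 1024*x**4 + 8192*x**5/5 + O(x**6)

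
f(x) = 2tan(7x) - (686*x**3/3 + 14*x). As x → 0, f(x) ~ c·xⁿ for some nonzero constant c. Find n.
5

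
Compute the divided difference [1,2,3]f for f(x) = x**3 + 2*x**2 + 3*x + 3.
8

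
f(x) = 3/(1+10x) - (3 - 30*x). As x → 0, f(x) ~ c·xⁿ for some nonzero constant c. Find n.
2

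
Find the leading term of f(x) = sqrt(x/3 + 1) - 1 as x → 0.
x/6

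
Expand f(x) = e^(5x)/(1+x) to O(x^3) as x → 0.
1 + 4*x + 17*x**2/2 + O(x**3)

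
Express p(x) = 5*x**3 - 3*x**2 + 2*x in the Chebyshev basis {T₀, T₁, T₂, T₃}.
(-3/2)T₀ + (23/4)T₁ + (-3/2)T₂ + (5/4)T₃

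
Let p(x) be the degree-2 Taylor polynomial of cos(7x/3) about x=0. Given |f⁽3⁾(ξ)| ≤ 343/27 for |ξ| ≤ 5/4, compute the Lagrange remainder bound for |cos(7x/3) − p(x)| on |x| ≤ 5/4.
42875/10368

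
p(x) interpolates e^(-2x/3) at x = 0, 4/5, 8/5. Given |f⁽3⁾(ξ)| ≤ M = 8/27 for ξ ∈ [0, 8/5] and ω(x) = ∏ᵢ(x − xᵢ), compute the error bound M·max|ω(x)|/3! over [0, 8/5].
512*sqrt(3)/91125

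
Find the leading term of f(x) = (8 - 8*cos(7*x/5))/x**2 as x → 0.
196/25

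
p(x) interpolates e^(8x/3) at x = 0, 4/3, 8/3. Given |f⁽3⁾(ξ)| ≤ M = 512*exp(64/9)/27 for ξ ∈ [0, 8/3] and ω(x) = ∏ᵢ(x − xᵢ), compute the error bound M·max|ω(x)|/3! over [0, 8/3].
32768*sqrt(3)*exp(64/9)/19683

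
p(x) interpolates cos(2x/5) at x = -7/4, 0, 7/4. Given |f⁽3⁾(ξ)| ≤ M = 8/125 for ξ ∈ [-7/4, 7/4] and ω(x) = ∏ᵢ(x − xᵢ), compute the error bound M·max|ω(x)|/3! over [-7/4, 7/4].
343*sqrt(3)/27000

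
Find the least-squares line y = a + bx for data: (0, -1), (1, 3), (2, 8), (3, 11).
a = -9/10, b = 41/10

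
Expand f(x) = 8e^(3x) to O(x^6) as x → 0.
8 + 24*x + 36*x**2 + 36*x**3 + 27*x**4 + 81*x**5/5 + O(x**6)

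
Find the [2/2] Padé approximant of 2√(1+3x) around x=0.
(45*x**2/8 + 15*x/2 + 2)/(9*x**2/16 + 9*x/4 + 1)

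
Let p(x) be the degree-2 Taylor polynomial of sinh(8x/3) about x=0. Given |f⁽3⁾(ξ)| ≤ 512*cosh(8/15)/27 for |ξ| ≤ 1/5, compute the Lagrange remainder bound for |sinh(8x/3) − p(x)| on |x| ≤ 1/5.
256*cosh(8/15)/10125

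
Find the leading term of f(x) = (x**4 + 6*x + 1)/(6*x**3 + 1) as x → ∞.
x/6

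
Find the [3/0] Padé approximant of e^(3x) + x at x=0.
9*x**3/2 + 9*x**2/2 + 4*x + 1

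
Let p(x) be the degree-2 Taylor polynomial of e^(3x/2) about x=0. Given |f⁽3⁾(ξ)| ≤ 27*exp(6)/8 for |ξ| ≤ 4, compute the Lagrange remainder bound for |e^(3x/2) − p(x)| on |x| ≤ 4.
36*exp(6)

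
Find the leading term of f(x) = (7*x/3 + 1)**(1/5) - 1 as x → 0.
7*x/15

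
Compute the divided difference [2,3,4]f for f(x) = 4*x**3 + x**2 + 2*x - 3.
37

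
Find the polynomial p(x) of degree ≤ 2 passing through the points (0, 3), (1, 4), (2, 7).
x**2 + 3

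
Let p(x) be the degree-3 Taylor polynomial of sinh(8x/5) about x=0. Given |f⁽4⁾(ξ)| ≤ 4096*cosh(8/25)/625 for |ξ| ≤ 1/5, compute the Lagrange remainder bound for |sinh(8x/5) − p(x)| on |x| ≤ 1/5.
512*cosh(8/25)/1171875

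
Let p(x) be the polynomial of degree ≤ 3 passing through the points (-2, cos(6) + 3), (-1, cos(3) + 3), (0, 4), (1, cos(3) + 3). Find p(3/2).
7*cos(3)/2 - 5*cos(6)/16 + 13/16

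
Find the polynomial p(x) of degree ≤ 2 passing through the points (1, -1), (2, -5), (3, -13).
-2*x**2 + 2*x - 1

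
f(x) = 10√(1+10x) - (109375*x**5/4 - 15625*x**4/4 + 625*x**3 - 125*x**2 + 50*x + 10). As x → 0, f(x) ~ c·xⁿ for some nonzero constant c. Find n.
6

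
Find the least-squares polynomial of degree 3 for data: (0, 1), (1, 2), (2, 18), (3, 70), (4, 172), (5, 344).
137/126 + (-1349/756)x + (-38/63)x² + (317/108)x³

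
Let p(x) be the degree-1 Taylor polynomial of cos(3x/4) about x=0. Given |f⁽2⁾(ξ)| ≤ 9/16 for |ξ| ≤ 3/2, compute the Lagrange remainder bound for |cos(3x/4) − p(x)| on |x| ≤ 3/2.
81/128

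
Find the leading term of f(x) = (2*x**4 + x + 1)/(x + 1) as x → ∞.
2*x**3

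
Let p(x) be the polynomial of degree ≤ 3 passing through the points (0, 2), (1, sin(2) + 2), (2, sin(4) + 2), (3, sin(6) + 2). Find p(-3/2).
-189*sin(2)/16 + 135*sin(4)/16 - 35*sin(6)/16 + 2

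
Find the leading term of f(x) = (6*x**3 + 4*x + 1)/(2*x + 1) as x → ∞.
3*x**2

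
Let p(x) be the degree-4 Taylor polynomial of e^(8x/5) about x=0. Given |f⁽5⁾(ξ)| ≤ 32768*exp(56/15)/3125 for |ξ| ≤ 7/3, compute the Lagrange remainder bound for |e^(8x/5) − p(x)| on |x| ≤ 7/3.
68841472*exp(56/15)/11390625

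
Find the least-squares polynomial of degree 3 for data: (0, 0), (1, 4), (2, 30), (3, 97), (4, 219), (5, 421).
-19/126 + (-59/756)x + (373/252)x² + (83/27)x³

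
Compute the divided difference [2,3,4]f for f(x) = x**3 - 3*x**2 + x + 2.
6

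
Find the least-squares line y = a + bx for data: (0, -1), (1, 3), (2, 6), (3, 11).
a = -11/10, b = 39/10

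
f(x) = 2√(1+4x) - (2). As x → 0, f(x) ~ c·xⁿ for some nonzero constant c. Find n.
1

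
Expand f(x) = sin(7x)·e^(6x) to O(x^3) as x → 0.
7*x + 42*x**2 + O(x**3)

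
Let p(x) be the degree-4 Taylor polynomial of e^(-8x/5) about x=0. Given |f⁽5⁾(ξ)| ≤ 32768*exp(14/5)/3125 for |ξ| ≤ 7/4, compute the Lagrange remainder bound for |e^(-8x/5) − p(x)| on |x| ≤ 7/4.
67228*exp(14/5)/46875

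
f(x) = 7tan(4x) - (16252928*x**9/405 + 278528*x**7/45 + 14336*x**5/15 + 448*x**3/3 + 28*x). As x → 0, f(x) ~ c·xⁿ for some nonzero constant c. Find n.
11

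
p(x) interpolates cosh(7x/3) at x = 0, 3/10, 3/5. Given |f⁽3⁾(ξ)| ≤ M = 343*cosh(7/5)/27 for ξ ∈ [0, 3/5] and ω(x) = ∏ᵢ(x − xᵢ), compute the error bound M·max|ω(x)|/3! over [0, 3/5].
343*sqrt(3)*cosh(7/5)/27000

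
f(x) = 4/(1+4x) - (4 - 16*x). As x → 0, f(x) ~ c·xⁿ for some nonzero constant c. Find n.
2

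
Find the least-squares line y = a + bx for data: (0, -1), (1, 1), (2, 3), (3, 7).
a = -7/5, b = 13/5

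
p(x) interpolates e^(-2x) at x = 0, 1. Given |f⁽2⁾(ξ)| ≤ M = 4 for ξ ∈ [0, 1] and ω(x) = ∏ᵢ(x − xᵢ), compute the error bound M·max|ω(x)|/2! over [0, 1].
1/2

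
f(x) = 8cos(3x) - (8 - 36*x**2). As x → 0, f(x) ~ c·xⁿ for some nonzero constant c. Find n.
4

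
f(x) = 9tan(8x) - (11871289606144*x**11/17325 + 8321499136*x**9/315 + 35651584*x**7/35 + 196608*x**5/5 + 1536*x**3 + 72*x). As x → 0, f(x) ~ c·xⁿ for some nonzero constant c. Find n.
13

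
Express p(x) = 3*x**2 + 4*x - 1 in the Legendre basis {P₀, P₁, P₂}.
(4)P₁ + (2)P₂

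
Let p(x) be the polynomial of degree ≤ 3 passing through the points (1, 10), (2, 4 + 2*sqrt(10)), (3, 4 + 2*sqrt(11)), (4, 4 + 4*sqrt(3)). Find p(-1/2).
-189*sqrt(10)/8 - 35*sqrt(3)/4 + 347/8 + 135*sqrt(11)/8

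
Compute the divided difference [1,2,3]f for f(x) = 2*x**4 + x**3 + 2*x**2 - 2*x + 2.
58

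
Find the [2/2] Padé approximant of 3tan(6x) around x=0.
18*x/(1 - 12*x**2)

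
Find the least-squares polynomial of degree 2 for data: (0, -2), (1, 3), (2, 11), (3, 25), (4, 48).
-7/5 + (1/5)x + (3)x²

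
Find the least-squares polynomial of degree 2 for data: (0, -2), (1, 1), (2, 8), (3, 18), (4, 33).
-68/35 + (69/70)x + (27/14)x²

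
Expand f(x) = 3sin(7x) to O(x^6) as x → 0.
21*x - 343*x**3/2 + 16807*x**5/40 + O(x**6)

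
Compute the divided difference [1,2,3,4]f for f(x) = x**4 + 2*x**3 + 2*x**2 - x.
12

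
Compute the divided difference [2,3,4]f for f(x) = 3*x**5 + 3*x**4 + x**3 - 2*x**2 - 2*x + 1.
1027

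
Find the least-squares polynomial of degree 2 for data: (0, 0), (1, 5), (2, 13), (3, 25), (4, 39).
-2/35 + (123/35)x + (11/7)x²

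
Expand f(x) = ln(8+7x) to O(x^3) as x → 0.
log(8) + 7*x/8 - 49*x**2/128 + O(x**3)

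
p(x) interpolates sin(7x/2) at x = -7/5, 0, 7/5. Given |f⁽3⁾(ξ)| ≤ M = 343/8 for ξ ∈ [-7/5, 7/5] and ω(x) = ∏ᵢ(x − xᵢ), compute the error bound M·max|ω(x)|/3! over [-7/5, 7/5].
117649*sqrt(3)/27000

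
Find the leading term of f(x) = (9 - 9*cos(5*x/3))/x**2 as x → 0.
25/2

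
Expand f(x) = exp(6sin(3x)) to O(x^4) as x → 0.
1 + 18*x + 162*x**2 + 945*x**3 + O(x**4)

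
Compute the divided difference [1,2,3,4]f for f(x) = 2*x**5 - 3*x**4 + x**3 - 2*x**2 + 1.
101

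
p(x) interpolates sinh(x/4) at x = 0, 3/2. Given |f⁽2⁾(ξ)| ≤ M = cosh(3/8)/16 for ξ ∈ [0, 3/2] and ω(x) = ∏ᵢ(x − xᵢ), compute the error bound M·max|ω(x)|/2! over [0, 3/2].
9*cosh(3/8)/512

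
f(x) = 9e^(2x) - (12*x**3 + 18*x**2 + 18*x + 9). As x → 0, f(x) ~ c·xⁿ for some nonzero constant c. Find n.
4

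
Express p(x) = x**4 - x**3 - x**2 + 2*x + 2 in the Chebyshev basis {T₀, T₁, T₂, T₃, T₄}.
(15/8)T₀ + (5/4)T₁ + (-1/4)T₃ + (1/8)T₄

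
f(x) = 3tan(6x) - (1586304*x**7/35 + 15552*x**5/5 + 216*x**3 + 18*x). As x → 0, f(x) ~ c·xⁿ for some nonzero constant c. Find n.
9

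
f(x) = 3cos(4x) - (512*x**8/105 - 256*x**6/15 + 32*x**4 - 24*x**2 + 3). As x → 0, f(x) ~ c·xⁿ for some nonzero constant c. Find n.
10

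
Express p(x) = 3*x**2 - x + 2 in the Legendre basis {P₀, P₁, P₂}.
(3)P₀ - P₁ + (2)P₂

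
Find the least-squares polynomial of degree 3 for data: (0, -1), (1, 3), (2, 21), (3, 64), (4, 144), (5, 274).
-15/14 + (45/28)x + (19/28)x² + (2)x³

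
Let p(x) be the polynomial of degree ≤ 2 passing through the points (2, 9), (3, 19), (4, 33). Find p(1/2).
3/2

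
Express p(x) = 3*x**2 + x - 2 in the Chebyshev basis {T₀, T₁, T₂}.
(-1/2)T₀ + T₁ + (3/2)T₂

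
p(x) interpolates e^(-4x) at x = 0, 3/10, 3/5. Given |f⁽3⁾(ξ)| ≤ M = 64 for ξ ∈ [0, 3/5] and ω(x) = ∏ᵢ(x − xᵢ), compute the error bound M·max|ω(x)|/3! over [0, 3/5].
8*sqrt(3)/125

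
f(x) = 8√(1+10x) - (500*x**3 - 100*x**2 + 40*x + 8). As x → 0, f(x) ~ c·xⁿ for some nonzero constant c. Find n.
4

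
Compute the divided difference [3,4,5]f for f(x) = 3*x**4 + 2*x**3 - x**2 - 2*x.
314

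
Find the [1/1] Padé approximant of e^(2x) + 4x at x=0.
(17*x/3 + 1)/(1 - x/3)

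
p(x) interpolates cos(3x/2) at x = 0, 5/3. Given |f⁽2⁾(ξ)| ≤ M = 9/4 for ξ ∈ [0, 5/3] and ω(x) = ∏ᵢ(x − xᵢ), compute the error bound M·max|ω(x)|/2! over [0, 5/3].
25/32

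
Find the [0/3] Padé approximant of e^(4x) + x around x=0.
1/(-167*x**3/3 + 17*x**2 - 5*x + 1)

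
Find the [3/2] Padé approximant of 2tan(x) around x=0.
2*x*(15 - x**2)/(15*(1 - 2*x**2/5))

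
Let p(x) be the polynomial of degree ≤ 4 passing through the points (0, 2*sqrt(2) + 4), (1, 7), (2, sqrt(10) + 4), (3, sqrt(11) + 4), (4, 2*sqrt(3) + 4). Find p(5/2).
-5*sqrt(3)/64 + 3*sqrt(2)/64 + 15*sqrt(11)/32 + 45*sqrt(10)/64 + 113/32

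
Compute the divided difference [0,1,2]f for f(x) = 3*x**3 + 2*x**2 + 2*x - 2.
11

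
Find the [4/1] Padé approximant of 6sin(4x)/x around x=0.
256*x**4/5 - 64*x**2 + 24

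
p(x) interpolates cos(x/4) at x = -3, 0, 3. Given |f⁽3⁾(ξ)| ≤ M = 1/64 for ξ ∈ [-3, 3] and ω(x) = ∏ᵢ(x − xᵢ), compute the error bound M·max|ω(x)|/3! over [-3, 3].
sqrt(3)/64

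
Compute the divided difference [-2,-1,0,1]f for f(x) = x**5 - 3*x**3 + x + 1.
2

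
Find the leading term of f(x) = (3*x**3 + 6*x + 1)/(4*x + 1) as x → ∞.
3*x**2/4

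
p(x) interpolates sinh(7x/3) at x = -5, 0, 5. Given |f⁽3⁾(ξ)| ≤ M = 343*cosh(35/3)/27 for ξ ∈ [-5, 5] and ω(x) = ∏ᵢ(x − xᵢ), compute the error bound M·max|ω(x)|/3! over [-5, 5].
42875*sqrt(3)*cosh(35/3)/729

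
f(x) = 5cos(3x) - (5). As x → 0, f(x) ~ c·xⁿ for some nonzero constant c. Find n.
2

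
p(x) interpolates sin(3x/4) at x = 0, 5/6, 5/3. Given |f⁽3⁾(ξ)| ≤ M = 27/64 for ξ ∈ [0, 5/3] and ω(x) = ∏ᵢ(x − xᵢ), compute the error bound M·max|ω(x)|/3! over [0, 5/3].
125*sqrt(3)/13824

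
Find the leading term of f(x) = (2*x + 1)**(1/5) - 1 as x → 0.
2*x/5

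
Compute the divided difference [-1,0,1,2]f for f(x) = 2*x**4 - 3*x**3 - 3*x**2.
1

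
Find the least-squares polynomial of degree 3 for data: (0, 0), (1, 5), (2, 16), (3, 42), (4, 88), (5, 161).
2/21 + (29/9)x + (5/21)x² + (10/9)x³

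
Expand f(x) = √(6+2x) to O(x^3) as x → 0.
sqrt(6) + sqrt(6)*x/6 - sqrt(6)*x**2/72 + O(x**3)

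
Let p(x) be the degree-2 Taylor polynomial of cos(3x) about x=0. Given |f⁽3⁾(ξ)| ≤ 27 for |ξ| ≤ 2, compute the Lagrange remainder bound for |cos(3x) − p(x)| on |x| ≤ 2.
36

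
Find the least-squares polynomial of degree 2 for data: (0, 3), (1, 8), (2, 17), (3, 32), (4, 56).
122/35 + (3/7)x + (22/7)x²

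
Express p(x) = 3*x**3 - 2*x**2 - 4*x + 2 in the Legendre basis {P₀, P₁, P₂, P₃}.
(4/3)P₀ + (-11/5)P₁ + (-4/3)P₂ + (6/5)P₃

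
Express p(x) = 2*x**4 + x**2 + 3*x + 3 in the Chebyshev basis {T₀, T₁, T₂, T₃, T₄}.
(17/4)T₀ + (3)T₁ + (3/2)T₂ + (1/4)T₄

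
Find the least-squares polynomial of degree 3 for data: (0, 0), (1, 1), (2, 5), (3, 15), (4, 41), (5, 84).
1/126 + (1355/756)x + (-409/252)x² + (25/27)x³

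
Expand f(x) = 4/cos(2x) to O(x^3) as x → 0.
4 + 8*x**2 + O(x**3)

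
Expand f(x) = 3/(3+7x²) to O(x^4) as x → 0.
1 - 7*x**2/3 + O(x**4)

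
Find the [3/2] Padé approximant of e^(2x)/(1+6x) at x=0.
(2644*x**3/7545 + 2553*x**2/2515 + 3792*x/2515 + 1)/(-7429*x**2/2515 + 13852*x/2515 + 1)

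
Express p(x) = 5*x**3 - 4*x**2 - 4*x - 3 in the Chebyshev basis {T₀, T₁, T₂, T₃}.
(-5)T₀ + (-1/4)T₁ + (-2)T₂ + (5/4)T₃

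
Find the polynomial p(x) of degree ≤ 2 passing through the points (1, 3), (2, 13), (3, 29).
3*x**2 + x - 1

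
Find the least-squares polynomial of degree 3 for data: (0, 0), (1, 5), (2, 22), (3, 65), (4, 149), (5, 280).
31/126 + (983/756)x + (191/252)x² + (55/27)x³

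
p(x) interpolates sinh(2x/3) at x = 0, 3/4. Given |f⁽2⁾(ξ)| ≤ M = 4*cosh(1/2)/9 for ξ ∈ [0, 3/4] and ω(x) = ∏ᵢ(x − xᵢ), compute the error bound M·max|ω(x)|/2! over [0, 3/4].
cosh(1/2)/32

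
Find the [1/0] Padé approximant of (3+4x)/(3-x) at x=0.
5*x/3 + 1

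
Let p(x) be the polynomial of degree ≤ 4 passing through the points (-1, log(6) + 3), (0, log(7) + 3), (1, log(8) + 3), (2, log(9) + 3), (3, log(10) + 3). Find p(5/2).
log(9*2**(19/32)*3**(19/128)*5**(35/128)*7**(7/32)/4) + 3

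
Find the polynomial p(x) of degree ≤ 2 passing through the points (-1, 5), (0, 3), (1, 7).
3*x**2 + x + 3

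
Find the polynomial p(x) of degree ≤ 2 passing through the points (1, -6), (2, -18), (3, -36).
-3*x**2 - 3*x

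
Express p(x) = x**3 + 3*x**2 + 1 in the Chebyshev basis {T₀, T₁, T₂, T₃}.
(5/2)T₀ + (3/4)T₁ + (3/2)T₂ + (1/4)T₃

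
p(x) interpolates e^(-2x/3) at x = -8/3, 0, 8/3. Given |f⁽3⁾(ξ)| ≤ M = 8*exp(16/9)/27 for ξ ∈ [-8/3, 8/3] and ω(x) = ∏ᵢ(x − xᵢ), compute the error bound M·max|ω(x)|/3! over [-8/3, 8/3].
4096*sqrt(3)*exp(16/9)/19683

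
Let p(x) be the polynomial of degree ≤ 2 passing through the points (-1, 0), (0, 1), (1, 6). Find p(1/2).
3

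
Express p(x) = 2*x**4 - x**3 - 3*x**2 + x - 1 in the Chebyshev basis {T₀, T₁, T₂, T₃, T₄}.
(-7/4)T₀ + (1/4)T₁ + (-1/2)T₂ + (-1/4)T₃ + (1/4)T₄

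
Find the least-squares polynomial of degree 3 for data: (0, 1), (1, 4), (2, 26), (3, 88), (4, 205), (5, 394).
74/63 + (-472/189)x + (235/126)x² + (155/54)x³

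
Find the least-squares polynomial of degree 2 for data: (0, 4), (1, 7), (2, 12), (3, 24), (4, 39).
148/35 + (-11/70)x + (31/14)x²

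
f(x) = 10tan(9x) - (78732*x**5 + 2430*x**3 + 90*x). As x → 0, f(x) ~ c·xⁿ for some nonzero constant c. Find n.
7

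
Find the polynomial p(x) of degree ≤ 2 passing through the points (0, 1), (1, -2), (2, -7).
-x**2 - 2*x + 1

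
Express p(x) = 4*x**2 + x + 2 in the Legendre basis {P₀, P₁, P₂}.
(10/3)P₀ + P₁ + (8/3)P₂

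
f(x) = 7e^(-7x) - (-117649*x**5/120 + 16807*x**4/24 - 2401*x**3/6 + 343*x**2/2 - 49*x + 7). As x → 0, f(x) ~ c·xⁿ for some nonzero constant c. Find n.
6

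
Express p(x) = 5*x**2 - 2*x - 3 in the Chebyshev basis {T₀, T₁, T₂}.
(-1/2)T₀ + (-2)T₁ + (5/2)T₂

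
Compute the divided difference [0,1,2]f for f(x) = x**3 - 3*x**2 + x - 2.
0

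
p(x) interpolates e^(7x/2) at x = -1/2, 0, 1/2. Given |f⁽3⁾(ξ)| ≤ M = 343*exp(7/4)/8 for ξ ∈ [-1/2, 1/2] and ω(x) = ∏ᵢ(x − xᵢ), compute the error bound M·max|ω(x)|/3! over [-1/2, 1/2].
343*sqrt(3)*exp(7/4)/1728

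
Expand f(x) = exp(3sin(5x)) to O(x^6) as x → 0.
1 + 15*x + 225*x**2/2 + 500*x**3 + 9375*x**4/8 - 625*x**5 + O(x**6)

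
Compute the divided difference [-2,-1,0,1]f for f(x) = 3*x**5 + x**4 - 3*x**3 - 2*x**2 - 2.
10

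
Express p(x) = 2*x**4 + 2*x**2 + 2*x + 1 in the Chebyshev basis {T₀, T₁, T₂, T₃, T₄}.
(11/4)T₀ + (2)T₁ + (2)T₂ + (1/4)T₄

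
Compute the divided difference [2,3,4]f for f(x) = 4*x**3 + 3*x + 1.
36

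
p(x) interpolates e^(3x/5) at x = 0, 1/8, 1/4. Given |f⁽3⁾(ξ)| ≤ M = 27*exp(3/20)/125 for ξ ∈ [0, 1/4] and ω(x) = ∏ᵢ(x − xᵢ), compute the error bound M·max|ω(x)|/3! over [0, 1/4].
sqrt(3)*exp(3/20)/64000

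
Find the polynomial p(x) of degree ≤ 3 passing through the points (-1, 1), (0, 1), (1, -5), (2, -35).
-3*x**3 - 3*x**2 + 1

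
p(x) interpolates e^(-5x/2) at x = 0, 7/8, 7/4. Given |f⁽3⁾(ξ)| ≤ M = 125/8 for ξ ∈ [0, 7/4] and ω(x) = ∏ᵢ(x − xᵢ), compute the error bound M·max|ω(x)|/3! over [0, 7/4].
42875*sqrt(3)/110592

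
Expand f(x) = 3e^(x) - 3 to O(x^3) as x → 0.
3*x + 3*x**2/2 + O(x**3)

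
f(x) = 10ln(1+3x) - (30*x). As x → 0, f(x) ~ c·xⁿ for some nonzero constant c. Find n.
2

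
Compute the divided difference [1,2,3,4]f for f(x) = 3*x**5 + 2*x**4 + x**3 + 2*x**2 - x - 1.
216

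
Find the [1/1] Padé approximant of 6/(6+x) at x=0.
1/(x/6 + 1)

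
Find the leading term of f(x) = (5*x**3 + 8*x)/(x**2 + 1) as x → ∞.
5*x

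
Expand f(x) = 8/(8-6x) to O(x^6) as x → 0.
1 + 3*x/4 + 9*x**2/16 + 27*x**3/64 + 81*x**4/256 + 243*x**5/1024 + O(x**6)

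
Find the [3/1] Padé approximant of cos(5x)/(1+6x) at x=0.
(625*x**3/144 - 7675*x**2/564 + 625*x/3384 + 1)/(20929*x/3384 + 1)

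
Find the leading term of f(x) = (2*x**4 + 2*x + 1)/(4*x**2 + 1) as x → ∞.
x**2/2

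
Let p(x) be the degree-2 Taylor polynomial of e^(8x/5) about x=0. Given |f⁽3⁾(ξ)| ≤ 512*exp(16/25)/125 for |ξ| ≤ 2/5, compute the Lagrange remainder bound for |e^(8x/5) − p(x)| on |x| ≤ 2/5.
2048*exp(16/25)/46875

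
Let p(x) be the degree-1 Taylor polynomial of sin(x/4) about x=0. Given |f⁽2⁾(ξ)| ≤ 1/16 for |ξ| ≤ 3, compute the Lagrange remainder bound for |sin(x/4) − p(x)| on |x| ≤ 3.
9/32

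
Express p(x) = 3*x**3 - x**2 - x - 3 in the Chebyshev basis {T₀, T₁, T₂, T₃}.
(-7/2)T₀ + (5/4)T₁ + (-1/2)T₂ + (3/4)T₃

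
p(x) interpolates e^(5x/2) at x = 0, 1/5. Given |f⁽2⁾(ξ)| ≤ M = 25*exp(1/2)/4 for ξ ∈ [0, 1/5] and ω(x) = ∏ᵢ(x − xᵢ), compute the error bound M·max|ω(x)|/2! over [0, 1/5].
exp(1/2)/32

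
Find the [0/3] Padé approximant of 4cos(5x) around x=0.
4/(25*x**2/2 + 1)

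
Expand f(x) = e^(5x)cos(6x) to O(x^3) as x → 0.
1 + 5*x - 11*x**2/2 + O(x**3)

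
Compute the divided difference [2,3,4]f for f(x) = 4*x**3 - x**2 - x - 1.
35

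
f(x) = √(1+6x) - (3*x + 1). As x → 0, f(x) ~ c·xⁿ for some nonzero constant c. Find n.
2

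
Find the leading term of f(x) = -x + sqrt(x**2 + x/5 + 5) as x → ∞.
1/10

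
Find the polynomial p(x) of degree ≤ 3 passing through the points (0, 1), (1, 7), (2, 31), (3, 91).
3*x**3 + 3*x + 1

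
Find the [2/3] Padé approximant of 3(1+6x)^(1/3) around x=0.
(42*x**2 + 24*x + 3)/(-4*x**3/3 + 6*x**2 + 6*x + 1)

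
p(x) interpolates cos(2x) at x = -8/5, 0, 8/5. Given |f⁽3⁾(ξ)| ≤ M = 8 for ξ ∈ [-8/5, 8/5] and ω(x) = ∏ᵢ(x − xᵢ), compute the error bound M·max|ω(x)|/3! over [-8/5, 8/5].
4096*sqrt(3)/3375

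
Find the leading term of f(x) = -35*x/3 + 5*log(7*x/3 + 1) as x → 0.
-245*x**2/18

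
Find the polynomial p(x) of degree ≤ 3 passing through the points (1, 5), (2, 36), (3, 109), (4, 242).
3*x**3 + 3*x**2 + x - 2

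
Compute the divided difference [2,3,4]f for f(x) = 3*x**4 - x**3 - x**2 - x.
155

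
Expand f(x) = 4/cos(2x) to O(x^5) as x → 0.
4 + 8*x**2 + 40*x**4/3 + O(x**5)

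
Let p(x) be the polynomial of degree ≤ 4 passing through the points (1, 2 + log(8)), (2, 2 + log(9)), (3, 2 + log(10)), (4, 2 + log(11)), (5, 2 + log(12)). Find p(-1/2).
log(429496729600000000000000000000000*11**(31/32)*2**(25/128)*3**(19/128)*5**(13/64)/1259146754955705275366853393770193) + 2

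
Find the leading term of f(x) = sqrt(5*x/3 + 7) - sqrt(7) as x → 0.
5*sqrt(7)*x/42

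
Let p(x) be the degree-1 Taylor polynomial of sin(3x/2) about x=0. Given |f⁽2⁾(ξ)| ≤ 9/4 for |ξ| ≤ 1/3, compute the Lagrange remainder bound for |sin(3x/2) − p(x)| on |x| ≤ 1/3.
1/8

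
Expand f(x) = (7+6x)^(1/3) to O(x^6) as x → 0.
7**(1/3) + 2*7**(1/3)*x/7 - 4*7**(1/3)*x**2/49 + 40*7**(1/3)*x**3/1029 - 160*7**(1/3)*x**4/7203 + 704*7**(1/3)*x**5/50421 + O(x**6)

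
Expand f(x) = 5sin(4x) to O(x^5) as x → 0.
20*x - 160*x**3/3 + O(x**5)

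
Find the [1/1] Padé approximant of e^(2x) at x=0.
(x + 1)/(1 - x)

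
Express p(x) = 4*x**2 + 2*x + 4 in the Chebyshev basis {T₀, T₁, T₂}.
(6)T₀ + (2)T₁ + (2)T₂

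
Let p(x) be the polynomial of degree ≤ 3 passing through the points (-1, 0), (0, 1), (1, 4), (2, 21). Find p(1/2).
3/2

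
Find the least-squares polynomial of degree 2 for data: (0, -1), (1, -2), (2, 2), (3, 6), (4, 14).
-43/35 + (-47/35)x + (9/7)x²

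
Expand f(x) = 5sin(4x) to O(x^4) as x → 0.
20*x - 160*x**3/3 + O(x**4)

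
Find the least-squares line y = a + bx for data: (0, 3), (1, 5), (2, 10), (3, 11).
a = 29/10, b = 29/10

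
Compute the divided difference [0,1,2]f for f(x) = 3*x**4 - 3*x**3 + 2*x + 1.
12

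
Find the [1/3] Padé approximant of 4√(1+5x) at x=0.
(35*x/2 + 4)/(125*x**3/64 - 25*x**2/16 + 15*x/8 + 1)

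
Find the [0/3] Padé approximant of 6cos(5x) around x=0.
6/(25*x**2/2 + 1)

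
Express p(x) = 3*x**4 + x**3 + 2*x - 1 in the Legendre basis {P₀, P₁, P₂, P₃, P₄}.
(-2/5)P₀ + (13/5)P₁ + (12/7)P₂ + (2/5)P₃ + (24/35)P₄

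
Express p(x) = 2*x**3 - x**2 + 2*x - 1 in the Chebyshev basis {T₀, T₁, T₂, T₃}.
(-3/2)T₀ + (7/2)T₁ + (-1/2)T₂ + (1/2)T₃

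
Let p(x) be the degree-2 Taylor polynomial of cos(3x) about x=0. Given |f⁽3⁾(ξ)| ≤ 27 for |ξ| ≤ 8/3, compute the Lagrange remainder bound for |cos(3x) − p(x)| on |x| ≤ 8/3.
256/3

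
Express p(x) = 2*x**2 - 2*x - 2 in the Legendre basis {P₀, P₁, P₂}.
(-4/3)P₀ + (-2)P₁ + (4/3)P₂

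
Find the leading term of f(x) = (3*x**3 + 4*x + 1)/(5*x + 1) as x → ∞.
3*x**2/5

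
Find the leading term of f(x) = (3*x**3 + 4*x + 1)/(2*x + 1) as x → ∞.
3*x**2/2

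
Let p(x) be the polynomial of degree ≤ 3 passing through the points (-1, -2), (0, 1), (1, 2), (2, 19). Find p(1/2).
5/8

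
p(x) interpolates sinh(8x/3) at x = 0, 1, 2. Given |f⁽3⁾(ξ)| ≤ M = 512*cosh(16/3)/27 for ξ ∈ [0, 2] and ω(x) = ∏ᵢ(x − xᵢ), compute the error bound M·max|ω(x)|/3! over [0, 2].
512*sqrt(3)*cosh(16/3)/729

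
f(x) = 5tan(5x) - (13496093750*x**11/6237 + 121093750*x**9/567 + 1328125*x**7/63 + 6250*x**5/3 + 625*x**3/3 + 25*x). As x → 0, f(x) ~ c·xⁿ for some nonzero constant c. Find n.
13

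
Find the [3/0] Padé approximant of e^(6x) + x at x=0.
36*x**3 + 18*x**2 + 7*x + 1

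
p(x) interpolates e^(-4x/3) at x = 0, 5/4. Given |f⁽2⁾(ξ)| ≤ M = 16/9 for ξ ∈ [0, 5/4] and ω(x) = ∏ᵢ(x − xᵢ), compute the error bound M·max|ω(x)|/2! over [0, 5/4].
25/72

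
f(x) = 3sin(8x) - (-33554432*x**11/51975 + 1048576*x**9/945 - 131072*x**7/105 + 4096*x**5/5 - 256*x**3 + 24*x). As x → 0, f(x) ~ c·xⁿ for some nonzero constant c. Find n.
13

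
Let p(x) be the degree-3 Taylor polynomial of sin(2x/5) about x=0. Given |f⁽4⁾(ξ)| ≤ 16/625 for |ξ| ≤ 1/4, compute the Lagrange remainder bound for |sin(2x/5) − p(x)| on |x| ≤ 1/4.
1/240000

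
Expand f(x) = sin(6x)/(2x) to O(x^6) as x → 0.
3 - 18*x**2 + 162*x**4/5 + O(x**6)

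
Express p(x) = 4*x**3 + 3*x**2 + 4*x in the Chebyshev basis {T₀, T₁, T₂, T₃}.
(3/2)T₀ + (7)T₁ + (3/2)T₂ + T₃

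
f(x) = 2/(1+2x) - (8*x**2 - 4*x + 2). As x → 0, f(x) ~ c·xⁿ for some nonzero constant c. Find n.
3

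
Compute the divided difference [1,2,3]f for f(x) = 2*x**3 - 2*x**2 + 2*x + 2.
10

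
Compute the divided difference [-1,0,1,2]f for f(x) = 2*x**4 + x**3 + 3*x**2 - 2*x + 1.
5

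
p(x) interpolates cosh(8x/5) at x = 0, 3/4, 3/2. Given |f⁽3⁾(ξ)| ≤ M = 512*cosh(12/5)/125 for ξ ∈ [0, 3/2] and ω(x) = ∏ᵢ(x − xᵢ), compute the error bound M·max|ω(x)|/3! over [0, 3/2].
8*sqrt(3)*cosh(12/5)/125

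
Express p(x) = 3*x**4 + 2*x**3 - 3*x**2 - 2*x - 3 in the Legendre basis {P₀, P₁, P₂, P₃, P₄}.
(-17/5)P₀ + (-4/5)P₁ + (-2/7)P₂ + (4/5)P₃ + (24/35)P₄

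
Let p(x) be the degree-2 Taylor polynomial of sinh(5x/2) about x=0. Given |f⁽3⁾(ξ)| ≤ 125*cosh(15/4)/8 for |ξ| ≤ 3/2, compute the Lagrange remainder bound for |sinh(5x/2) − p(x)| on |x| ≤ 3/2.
1125*cosh(15/4)/128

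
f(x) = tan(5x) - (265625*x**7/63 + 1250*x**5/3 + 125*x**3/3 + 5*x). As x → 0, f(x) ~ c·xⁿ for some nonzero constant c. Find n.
9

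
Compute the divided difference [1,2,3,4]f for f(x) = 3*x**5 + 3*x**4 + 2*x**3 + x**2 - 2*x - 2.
227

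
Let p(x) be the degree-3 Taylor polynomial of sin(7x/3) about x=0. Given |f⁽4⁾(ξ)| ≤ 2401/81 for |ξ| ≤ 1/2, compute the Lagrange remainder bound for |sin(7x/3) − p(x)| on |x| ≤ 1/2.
2401/31104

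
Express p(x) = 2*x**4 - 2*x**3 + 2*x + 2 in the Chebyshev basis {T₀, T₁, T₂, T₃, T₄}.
(11/4)T₀ + (1/2)T₁ + T₂ + (-1/2)T₃ + (1/4)T₄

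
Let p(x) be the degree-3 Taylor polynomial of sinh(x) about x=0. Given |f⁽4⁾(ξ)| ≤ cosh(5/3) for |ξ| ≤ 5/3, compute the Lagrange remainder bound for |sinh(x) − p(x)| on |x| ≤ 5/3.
625*cosh(5/3)/1944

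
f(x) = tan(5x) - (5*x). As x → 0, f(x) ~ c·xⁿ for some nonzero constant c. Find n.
3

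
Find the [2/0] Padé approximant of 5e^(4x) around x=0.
40*x**2 + 20*x + 5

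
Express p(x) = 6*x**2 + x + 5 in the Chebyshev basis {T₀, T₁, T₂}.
(8)T₀ + T₁ + (3)T₂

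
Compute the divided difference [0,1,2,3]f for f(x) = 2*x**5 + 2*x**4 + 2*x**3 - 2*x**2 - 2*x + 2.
64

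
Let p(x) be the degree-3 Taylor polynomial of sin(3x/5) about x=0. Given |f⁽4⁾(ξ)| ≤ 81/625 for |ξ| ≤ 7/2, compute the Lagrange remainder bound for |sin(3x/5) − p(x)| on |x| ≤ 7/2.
64827/80000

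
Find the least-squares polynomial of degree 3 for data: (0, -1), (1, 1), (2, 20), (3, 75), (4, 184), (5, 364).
-13/14 + (-31/28)x + (-5/28)x² + (3)x³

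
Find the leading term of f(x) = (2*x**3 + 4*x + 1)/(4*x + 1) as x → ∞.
x**2/2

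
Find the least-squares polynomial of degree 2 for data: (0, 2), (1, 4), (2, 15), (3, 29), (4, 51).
61/35 + (1/70)x + (43/14)x²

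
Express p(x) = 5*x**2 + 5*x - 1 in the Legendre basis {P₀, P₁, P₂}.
(2/3)P₀ + (5)P₁ + (10/3)P₂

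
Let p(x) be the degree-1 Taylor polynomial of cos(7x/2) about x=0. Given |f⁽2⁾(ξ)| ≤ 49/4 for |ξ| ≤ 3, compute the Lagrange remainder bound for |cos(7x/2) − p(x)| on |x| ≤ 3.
441/8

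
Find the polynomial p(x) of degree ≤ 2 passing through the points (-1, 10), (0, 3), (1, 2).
3*x**2 - 4*x + 3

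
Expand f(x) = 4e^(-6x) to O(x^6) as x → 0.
4 - 24*x + 72*x**2 - 144*x**3 + 216*x**4 - 1296*x**5/5 + O(x**6)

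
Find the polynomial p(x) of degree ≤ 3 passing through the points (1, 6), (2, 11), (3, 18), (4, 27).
x**2 + 2*x + 3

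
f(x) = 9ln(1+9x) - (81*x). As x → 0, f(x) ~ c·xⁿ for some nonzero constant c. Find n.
2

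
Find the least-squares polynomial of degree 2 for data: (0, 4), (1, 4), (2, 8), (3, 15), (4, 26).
139/35 + (-23/14)x + (25/14)x²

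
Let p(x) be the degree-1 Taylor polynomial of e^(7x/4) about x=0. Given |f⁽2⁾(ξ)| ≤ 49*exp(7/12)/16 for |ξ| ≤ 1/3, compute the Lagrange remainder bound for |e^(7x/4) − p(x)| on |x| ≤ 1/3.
49*exp(7/12)/288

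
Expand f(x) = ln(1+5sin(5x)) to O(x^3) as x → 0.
25*x - 625*x**2/2 + O(x**3)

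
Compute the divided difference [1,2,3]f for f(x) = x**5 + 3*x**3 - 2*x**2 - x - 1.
106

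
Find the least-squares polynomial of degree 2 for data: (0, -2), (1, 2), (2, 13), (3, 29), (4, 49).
-81/35 + (163/70)x + (37/14)x²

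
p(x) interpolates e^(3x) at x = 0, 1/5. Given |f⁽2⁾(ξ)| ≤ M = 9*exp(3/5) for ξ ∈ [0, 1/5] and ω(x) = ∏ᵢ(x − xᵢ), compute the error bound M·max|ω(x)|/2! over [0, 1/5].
9*exp(3/5)/200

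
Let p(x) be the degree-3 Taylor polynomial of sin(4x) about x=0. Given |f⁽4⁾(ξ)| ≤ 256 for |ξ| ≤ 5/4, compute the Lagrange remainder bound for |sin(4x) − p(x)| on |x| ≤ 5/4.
625/24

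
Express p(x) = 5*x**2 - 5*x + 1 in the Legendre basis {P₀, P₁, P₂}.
(8/3)P₀ + (-5)P₁ + (10/3)P₂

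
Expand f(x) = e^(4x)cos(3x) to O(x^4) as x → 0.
1 + 4*x + 7*x**2/2 - 22*x**3/3 + O(x**4)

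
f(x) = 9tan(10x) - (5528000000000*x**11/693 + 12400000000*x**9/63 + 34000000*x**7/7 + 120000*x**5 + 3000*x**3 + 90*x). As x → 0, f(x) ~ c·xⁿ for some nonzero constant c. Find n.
13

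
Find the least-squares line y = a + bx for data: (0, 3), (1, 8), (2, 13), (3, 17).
a = 16/5, b = 47/10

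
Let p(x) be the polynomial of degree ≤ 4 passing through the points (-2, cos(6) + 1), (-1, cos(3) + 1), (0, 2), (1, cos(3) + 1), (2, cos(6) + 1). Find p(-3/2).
21*cos(3)/16 + 15*cos(6)/64 + 29/64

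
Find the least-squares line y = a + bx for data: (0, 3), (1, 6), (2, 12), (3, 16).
a = 5/2, b = 9/2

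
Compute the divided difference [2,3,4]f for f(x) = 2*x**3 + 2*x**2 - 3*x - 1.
20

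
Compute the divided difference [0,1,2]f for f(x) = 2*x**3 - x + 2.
6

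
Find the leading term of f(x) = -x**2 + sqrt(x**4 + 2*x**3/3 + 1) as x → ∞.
x/3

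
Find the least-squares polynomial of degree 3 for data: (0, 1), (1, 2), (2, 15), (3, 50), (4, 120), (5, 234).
127/126 + (-877/756)x + (43/126)x² + (199/108)x³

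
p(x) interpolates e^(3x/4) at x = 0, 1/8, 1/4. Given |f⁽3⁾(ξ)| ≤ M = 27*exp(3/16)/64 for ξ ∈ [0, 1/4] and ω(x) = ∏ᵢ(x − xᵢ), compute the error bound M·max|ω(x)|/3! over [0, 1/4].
sqrt(3)*exp(3/16)/32768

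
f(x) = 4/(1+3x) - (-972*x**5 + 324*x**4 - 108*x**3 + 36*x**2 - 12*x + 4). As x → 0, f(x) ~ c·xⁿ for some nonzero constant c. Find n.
6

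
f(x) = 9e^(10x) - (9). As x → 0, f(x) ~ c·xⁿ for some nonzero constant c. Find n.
1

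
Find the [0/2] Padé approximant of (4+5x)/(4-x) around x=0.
1/(15*x**2/8 - 3*x/2 + 1)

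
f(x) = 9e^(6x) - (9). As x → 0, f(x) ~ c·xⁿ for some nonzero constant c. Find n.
1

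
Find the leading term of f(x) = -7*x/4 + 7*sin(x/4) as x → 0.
-7*x**3/384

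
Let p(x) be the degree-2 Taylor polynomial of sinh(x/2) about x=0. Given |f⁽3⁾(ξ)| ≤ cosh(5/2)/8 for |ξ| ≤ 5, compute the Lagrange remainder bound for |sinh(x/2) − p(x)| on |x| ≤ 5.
125*cosh(5/2)/48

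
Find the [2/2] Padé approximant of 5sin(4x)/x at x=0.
(20 - 112*x**2/3)/(4*x**2/5 + 1)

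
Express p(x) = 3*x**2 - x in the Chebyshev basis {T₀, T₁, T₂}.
(3/2)T₀ - T₁ + (3/2)T₂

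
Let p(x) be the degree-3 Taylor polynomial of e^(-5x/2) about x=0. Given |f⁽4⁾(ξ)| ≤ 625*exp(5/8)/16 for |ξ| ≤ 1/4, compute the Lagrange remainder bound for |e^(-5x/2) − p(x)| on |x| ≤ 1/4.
625*exp(5/8)/98304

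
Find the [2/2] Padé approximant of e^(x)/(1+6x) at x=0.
(397*x**2/2316 + 259*x/386 + 1)/(-4571*x**2/2316 + 2189*x/386 + 1)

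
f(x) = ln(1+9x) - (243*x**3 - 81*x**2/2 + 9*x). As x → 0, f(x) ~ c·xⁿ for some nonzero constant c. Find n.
4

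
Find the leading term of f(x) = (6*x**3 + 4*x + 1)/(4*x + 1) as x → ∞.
3*x**2/2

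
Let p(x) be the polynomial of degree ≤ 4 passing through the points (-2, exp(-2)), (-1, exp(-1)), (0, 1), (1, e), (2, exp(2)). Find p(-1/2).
(-5 + 60*e + (-20*e + 3*exp(2) + 90)*exp(2))*exp(-2)/128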